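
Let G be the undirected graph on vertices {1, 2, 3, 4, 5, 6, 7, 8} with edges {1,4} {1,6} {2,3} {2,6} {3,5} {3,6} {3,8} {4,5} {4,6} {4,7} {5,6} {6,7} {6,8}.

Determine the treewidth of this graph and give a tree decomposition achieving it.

The largest bag has 3 vertices, giving width 2; this decomposition certifies tw(G) ≤ 2. On the other hand G contains the 3-clique {1, 4, 6}. A clique must lie in a single bag of any decomposition, so no decomposition can have width below 2. Combining the bounds, tw(G) = 2.

Treewidth 2.
One optimal decomposition is:
Bags: B1 = {4, 5, 6}  B2 = {3, 5, 6}  B3 = {3, 6, 8}  B4 = {2, 3, 6}  B5 = {4, 6, 7}  B6 = {1, 4, 6}
Tree: B1–B2, B2–B3, B3–B4, B1–B5, B1–B6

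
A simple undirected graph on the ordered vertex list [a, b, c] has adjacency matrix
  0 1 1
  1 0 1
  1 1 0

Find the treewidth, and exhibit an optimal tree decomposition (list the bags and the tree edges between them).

With just one bag of size 3, the width is 3 − 1 = 2, so tw(G) ≤ 2. Conversely, {a, b, c} is a clique of size 3, and the vertices of any clique must share a bag in every tree decomposition; so some bag has ≥ 3 vertices and tw(G) ≥ 2. The upper and lower bounds meet at 2, so that is the treewidth.

Treewidth 2.
One such decomposition:
Bags: B1 = {a, b, c}
Tree: (single bag)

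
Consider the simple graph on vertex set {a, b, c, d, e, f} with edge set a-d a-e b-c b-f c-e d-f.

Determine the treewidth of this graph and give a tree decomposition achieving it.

Every bag has size at most 3, so the width is 3 − 1 = 2 and tw(G) ≤ 2. The edges d–f–b–c–e–a–d form a cycle, so G is not a tree and its treewidth is at least 2. Hence tw(G) = 2 exactly.

Treewidth 2.
Bags: B1 = {b, d, f}  B2 = {b, c, d}  B3 = {c, d, e}  B4 = {a, d, e}
Tree: B1–B2, B2–B3, B3–B4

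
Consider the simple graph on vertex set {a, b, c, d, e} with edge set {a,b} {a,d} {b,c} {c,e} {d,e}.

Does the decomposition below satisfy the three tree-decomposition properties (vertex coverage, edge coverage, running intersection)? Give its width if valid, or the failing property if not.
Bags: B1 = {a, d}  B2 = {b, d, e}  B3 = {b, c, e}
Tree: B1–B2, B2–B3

A tree decomposition must satisfy three properties: every vertex lies in some bag; for every edge, both endpoints lie together in some bag; and for every vertex, the bags containing it form a connected subtree. Here edge (b,a) lies in no bag, so the decomposition is invalid.

No — edge (b,a) lies in no bag.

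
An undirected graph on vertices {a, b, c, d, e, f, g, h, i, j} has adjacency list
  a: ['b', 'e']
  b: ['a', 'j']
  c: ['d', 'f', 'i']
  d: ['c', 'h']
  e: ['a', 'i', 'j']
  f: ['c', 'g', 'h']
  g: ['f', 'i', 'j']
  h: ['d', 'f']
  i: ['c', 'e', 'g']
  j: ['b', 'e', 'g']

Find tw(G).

A width-2 tree decomposition is:
Bags: B1 = {d, f, h}  B2 = {c, d, f}  B3 = {c, f, g}  B4 = {c, g, i}  B5 = {g, i, j}  B6 = {e, i, j}  B7 = {b, e, j}  B8 = {a, b, e}
Tree: B1–B2, B2–B3, B3–B4, B4–B5, B5–B6, B6–B7, B7–B8
The largest bag has 3 vertices, giving width 2; this decomposition certifies tw(G) ≤ 2. Since h–d–c–f–h is a cycle in G, G is not acyclic. Forests are exactly the graphs of treewidth ≤ 1, so tw(G) ≥ 2. The upper and lower bounds meet at 2, so that is the treewidth.

2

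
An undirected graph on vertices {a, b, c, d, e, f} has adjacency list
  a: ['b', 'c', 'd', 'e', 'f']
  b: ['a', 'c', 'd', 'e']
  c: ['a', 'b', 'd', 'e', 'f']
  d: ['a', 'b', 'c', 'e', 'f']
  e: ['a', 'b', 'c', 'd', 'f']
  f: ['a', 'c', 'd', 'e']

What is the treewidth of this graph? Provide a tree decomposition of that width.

Each bag holds 5 vertices, so the decomposition has width 4, which upper-bounds the treewidth. Conversely, {a, c, d, e, f} is a clique of size 5, and the vertices of any clique must share a bag in every tree decomposition; so some bag has ≥ 5 vertices and tw(G) ≥ 4. Hence tw(G) = 4 exactly.

Treewidth 4.
One such decomposition:
Bags: B1 = {a, b, c, d, e}  B2 = {a, c, d, e, f}
Tree: B1–B2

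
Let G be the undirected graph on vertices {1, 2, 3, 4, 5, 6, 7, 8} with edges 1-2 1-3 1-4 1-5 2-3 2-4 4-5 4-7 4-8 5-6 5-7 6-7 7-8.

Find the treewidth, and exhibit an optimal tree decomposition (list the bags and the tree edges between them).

Every bag has size at most 3, so the width is 3 − 1 = 2 and tw(G) ≤ 2. On the other hand G contains the 3-clique {1, 2, 3}. A clique must lie in a single bag of any decomposition, so no decomposition can have width below 2. Therefore the treewidth is 2.

Treewidth 2.
One optimal decomposition is:
Bags: B1 = {1, 4, 5}  B2 = {1, 2, 4}  B3 = {1, 2, 3}  B4 = {4, 5, 7}  B5 = {5, 6, 7}  B6 = {4, 7, 8}
Tree: B1–B2, B2–B3, B1–B4, B4–B5, B4–B6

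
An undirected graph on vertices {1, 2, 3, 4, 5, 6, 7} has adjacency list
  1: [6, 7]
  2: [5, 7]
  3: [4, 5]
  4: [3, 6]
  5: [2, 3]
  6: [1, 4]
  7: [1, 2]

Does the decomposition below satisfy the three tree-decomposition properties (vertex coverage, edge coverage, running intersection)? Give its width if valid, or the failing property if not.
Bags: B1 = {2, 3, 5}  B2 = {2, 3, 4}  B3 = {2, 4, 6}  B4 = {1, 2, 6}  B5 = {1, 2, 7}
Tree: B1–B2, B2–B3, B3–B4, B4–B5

Yes; width 2.

Checking the three conditions: (i) the bags cover all of {1, 2, 3, 4, 5, 6, 7}; (ii) for each edge, some bag contains both endpoints; (iii) the bags containing any fixed vertex form a subtree. All hold, so the decomposition is valid with width 3 − 1 = 2.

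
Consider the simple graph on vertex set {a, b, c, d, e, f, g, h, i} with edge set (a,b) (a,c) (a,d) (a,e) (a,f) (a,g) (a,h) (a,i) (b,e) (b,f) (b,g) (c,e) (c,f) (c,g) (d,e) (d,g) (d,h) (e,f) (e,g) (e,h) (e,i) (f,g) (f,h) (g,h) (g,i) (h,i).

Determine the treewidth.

4

A width-4 tree decomposition is:
Bags: B1 = {a, c, e, f, g}  B2 = {a, e, f, g, h}  B3 = {a, e, g, h, i}  B4 = {a, d, e, g, h}  B5 = {a, b, e, f, g}
Tree: B1–B2, B2–B3, B2–B4, B2–B5
Every bag has size at most 5, so the width is 5 − 1 = 4 and tw(G) ≤ 4. For the lower bound, the 5 vertices {a, d, e, g, h} are pairwise adjacent, and any tree decomposition puts a clique entirely inside one bag — forcing width ≥ 4. Hence tw(G) = 4 exactly.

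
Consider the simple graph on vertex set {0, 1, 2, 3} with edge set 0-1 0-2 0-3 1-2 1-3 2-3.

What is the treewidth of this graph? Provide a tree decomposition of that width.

Treewidth 3.
One optimal decomposition is:
Bags: B1 = {0, 1, 2, 3}
Tree: (single bag)

A single bag containing all 4 vertices is trivially a valid decomposition of width 3. For the lower bound, the 4 vertices {0, 1, 2, 3} are pairwise adjacent, and any tree decomposition puts a clique entirely inside one bag — forcing width ≥ 3. Hence tw(G) = 3 exactly.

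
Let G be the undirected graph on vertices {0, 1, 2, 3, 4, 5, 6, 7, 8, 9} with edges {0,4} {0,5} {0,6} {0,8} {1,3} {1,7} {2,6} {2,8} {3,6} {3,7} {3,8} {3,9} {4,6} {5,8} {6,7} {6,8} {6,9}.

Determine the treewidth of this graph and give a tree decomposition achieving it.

Each bag holds 3 vertices, so the decomposition has width 2, which upper-bounds the treewidth. Conversely, {1, 3, 7} is a clique of size 3, and the vertices of any clique must share a bag in every tree decomposition; so some bag has ≥ 3 vertices and tw(G) ≥ 2. The upper and lower bounds meet at 2, so that is the treewidth.

Treewidth 2.
Bags: B1 = {0, 6, 8}  B2 = {3, 6, 8}  B3 = {0, 4, 6}  B4 = {3, 6, 7}  B5 = {1, 3, 7}  B6 = {2, 6, 8}  B7 = {0, 5, 8}  B8 = {3, 6, 9}
Tree: B1–B2, B1–B3, B2–B4, B4–B5, B2–B6, B1–B7, B2–B8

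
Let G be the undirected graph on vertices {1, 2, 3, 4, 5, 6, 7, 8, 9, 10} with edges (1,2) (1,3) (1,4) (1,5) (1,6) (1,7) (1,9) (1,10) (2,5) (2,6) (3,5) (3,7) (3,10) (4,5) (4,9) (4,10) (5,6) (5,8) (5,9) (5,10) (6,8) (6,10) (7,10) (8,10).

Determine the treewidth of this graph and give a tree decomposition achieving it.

Treewidth 3.
One such decomposition:
Bags: B1 = {1, 3, 5, 10}  B2 = {1, 4, 5, 10}  B3 = {1, 5, 6, 10}  B4 = {5, 6, 8, 10}  B5 = {1, 4, 5, 9}  B6 = {1, 2, 5, 6}  B7 = {1, 3, 7, 10}
Tree: B1–B2, B2–B3, B3–B4, B2–B5, B3–B6, B1–B7

Every bag has size at most 4, so the width is 4 − 1 = 3 and tw(G) ≤ 3. Conversely, {5, 6, 8, 10} is a clique of size 4, and the vertices of any clique must share a bag in every tree decomposition; so some bag has ≥ 4 vertices and tw(G) ≥ 3. The upper and lower bounds meet at 3, so that is the treewidth.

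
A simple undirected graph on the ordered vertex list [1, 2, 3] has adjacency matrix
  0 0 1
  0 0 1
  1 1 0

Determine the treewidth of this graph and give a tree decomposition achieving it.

The largest bag has 2 vertices, giving width 1; this decomposition certifies tw(G) ≤ 1. Any graph with an edge has treewidth ≥ 1, and G has the edge 1–3. Therefore the treewidth is 1.

Treewidth 1.
One such decomposition:
Bags: B1 = {1, 3}  B2 = {2, 3}
Tree: B1–B2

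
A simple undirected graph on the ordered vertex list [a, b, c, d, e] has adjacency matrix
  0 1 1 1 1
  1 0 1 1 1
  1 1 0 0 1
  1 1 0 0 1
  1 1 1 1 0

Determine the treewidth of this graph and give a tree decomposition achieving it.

Each bag holds 4 vertices, so the decomposition has width 3, which upper-bounds the treewidth. For the lower bound, the 4 vertices {a, b, d, e} are pairwise adjacent, and any tree decomposition puts a clique entirely inside one bag — forcing width ≥ 3. The upper and lower bounds meet at 3, so that is the treewidth.

Treewidth 3.
One optimal decomposition is:
Bags: B1 = {a, b, d, e}  B2 = {a, b, c, e}
Tree: B1–B2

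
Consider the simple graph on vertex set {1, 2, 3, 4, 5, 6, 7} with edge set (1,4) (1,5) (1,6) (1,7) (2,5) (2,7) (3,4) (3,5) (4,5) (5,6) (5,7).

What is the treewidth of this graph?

2

A width-2 tree decomposition is:
Bags: B1 = {1, 5, 6}  B2 = {1, 4, 5}  B3 = {1, 5, 7}  B4 = {3, 4, 5}  B5 = {2, 5, 7}
Tree: B1–B2, B2–B3, B2–B4, B3–B5
The largest bag has 3 vertices, giving width 2; this decomposition certifies tw(G) ≤ 2. On the other hand G contains the 3-clique {1, 4, 5}. A clique must lie in a single bag of any decomposition, so no decomposition can have width below 2. The upper and lower bounds meet at 2, so that is the treewidth.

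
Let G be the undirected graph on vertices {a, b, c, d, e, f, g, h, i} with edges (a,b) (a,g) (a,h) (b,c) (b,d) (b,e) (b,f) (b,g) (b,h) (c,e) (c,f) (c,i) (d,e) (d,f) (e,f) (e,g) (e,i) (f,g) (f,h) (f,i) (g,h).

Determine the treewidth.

3

A width-3 tree decomposition is:
Bags: B1 = {b, e, f, g}  B2 = {b, d, e, f}  B3 = {b, f, g, h}  B4 = {b, c, e, f}  B5 = {c, e, f, i}  B6 = {a, b, g, h}
Tree: B1–B2, B1–B3, B2–B4, B4–B5, B3–B6
Each bag holds 4 vertices, so the decomposition has width 3, which upper-bounds the treewidth. For the lower bound, the 4 vertices {a, b, g, h} are pairwise adjacent, and any tree decomposition puts a clique entirely inside one bag — forcing width ≥ 3. Hence tw(G) = 3 exactly.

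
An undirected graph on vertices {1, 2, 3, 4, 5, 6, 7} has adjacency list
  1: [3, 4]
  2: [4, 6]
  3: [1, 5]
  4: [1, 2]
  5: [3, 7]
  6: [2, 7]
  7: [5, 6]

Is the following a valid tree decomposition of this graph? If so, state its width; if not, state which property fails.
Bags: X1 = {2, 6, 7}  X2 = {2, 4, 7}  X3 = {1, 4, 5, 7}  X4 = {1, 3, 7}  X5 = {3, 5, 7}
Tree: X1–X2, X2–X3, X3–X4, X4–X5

No — bags containing vertex 5 are not connected in the tree.

A tree decomposition must satisfy three properties: every vertex lies in some bag; for every edge, both endpoints lie together in some bag; and for every vertex, the bags containing it form a connected subtree. Here bags containing vertex 5 are not connected in the tree, so the decomposition is invalid.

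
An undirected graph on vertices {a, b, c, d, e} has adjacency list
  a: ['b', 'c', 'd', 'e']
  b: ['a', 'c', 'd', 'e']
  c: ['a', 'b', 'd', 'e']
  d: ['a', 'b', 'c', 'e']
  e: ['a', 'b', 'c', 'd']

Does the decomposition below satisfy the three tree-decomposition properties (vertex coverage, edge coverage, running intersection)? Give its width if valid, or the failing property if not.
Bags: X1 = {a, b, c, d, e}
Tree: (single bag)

Checking the three conditions: (i) the bags cover all of {a, b, c, d, e}; (ii) for each edge, some bag contains both endpoints; (iii) the bags containing any fixed vertex form a subtree. All hold, so the decomposition is valid with width 5 − 1 = 4.

Yes; width 4.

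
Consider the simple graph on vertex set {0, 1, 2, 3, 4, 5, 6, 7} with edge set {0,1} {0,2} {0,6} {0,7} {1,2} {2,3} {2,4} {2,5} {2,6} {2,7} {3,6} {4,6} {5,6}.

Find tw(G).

A width-2 tree decomposition is:
Bags: B1 = {0, 2, 6}  B2 = {2, 3, 6}  B3 = {2, 5, 6}  B4 = {2, 4, 6}  B5 = {0, 2, 7}  B6 = {0, 1, 2}
Tree: B1–B2, B2–B3, B2–B4, B1–B5, B1–B6
The largest bag has 3 vertices, giving width 2; this decomposition certifies tw(G) ≤ 2. On the other hand G contains the 3-clique {0, 1, 2}. A clique must lie in a single bag of any decomposition, so no decomposition can have width below 2. Hence tw(G) = 2 exactly.

2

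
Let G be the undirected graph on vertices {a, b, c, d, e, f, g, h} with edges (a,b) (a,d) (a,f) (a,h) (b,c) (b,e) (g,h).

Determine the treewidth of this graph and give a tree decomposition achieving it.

Treewidth 1.
One such decomposition:
Bags: B1 = {b, c}  B2 = {a, b}  B3 = {b, e}  B4 = {a, h}  B5 = {a, f}  B6 = {g, h}  B7 = {a, d}
Tree: B1–B2, B1–B3, B2–B4, B4–B5, B4–B6, B2–B7

Every bag has size at most 2, so the width is 2 − 1 = 1 and tw(G) ≤ 1. Since G has at least one edge (e.g. c–b), it is not an edgeless graph, so tw(G) ≥ 1. The upper and lower bounds meet at 1, so that is the treewidth.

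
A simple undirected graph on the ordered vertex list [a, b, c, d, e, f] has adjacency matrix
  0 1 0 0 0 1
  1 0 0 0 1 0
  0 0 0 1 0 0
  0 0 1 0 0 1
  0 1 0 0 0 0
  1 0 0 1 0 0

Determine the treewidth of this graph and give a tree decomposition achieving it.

Each bag holds 2 vertices, so the decomposition has width 1, which upper-bounds the treewidth. Since G has at least one edge (e.g. e–b), it is not an edgeless graph, so tw(G) ≥ 1. Therefore the treewidth is 1.

Treewidth 1.
One such decomposition:
Bags: B1 = {b, e}  B2 = {a, b}  B3 = {a, f}  B4 = {d, f}  B5 = {c, d}
Tree: B1–B2, B2–B3, B3–B4, B4–B5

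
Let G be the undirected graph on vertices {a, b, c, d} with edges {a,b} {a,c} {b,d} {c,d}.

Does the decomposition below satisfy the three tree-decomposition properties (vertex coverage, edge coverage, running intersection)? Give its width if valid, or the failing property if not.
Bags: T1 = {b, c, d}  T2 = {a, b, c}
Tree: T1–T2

Checking the three conditions: (i) the bags cover all of {a, b, c, d}; (ii) for each edge, some bag contains both endpoints; (iii) the bags containing any fixed vertex form a subtree. All hold, so the decomposition is valid with width 3 − 1 = 2.

Yes; width 2.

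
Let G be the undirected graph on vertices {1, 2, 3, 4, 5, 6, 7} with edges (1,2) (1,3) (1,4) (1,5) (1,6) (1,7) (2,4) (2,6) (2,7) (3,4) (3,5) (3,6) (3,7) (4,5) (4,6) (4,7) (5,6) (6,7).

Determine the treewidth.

4

A width-4 tree decomposition is:
Bags: B1 = {1, 3, 4, 5, 6}  B2 = {1, 3, 4, 6, 7}  B3 = {1, 2, 4, 6, 7}
Tree: B1–B2, B2–B3
The largest bag has 5 vertices, giving width 4; this decomposition certifies tw(G) ≤ 4. For the lower bound, the 5 vertices {1, 2, 4, 6, 7} are pairwise adjacent, and any tree decomposition puts a clique entirely inside one bag — forcing width ≥ 4. Therefore the treewidth is 4.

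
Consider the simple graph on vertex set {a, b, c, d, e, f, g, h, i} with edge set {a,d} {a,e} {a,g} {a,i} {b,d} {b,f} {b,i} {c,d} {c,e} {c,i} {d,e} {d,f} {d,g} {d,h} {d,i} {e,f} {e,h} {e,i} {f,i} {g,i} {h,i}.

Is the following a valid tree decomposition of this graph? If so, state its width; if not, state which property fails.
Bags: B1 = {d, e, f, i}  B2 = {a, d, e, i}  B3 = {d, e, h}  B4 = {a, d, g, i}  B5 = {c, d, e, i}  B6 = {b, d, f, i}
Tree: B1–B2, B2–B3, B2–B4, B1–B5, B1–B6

A tree decomposition must satisfy three properties: every vertex lies in some bag; for every edge, both endpoints lie together in some bag; and for every vertex, the bags containing it form a connected subtree. Here edge (i,h) lies in no bag, so the decomposition is invalid.

No — edge (i,h) lies in no bag.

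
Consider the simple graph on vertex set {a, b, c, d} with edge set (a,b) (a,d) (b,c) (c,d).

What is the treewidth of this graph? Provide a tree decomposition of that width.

Each bag holds 3 vertices, so the decomposition has width 2, which upper-bounds the treewidth. Since a–b–c–d–a is a cycle in G, G is not acyclic. Forests are exactly the graphs of treewidth ≤ 1, so tw(G) ≥ 2. Therefore the treewidth is 2.

Treewidth 2.
One optimal decomposition is:
Bags: B1 = {a, b, c}  B2 = {a, c, d}
Tree: B1–B2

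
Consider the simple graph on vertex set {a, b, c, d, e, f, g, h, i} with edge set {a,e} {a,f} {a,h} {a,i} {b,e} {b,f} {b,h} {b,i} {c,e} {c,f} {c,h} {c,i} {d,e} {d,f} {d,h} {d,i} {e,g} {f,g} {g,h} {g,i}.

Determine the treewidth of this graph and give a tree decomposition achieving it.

The largest bag has 5 vertices, giving width 4; this decomposition certifies tw(G) ≤ 4. For the lower bound: the 5 vertex sets {d,e}, {b,i}, {c,f}, {h}, {g} are disjoint, each induces a connected subgraph, and every pair is joined by at least one edge of G. Contracting each set to a single vertex therefore yields K_{5} as a minor, and since treewidth is minor-monotone, tw(G) ≥ tw(K_{5}) = 4. The upper and lower bounds meet at 4, so that is the treewidth.

Treewidth 4.
Bags: B1 = {d, e, f, h, i}  B2 = {b, e, f, h, i}  B3 = {c, e, f, h, i}  B4 = {e, f, g, h, i}  B5 = {a, e, f, h, i}
Tree: B1–B2, B2–B3, B3–B4, B4–B5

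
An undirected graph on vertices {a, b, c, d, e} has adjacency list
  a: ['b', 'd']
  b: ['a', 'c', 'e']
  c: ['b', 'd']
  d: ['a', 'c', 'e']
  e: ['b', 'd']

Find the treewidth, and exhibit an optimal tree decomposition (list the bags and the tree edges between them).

Treewidth 2.
One such decomposition:
Bags: B1 = {b, c, d}  B2 = {b, d, e}  B3 = {a, b, d}
Tree: B1–B2, B2–B3

Each bag holds 3 vertices, so the decomposition has width 2, which upper-bounds the treewidth. For the lower bound, G contains the cycle c–b–e–d–c, so G is not a forest; only forests have treewidth ≤ 1, hence tw(G) ≥ 2. The upper and lower bounds meet at 2, so that is the treewidth.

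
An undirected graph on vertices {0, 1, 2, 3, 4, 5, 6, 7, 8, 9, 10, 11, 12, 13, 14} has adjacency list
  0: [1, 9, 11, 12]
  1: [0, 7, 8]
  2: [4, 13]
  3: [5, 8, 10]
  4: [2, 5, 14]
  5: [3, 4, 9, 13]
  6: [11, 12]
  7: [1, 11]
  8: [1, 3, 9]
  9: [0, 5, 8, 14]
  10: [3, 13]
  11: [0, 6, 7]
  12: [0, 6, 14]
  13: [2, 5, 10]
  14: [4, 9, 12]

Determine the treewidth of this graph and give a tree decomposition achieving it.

The largest bag has 4 vertices, giving width 3; this decomposition certifies tw(G) ≤ 3. For the lower bound: the 4 vertex sets {2,10,13}, {4}, {5}, {3,8,9,14} are disjoint, each induces a connected subgraph, and every pair is joined by at least one edge of G. Contracting each set to a single vertex therefore yields K_{4} as a minor, and since treewidth is minor-monotone, tw(G) ≥ tw(K_{4}) = 3. Hence tw(G) = 3 exactly.

Treewidth 3.
One optimal decomposition is:
Bags: B1 = {2, 4, 10, 13}  B2 = {4, 5, 10, 13}  B3 = {3, 4, 5, 10}  B4 = {3, 4, 5, 14}  B5 = {3, 5, 9, 14}  B6 = {3, 8, 9, 14}  B7 = {8, 9, 12, 14}  B8 = {0, 8, 9, 12}  B9 = {0, 1, 8, 12}  B10 = {0, 1, 6, 12}  B11 = {0, 1, 6, 11}  B12 = {1, 6, 7, 11}
Tree: B1–B2, B2–B3, B3–B4, B4–B5, B5–B6, B6–B7, B7–B8, B8–B9, B9–B10, B10–B11, B11–B12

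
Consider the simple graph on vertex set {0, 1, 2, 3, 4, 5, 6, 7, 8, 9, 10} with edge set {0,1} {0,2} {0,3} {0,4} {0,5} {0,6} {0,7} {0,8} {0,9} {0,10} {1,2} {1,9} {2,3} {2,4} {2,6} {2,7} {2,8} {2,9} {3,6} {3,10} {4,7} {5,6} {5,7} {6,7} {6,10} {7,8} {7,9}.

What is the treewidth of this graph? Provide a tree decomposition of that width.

Treewidth 3.
One such decomposition:
Bags: B1 = {0, 1, 2, 9}  B2 = {0, 2, 7, 9}  B3 = {0, 2, 6, 7}  B4 = {0, 5, 6, 7}  B5 = {0, 2, 3, 6}  B6 = {0, 2, 7, 8}  B7 = {0, 2, 4, 7}  B8 = {0, 3, 6, 10}
Tree: B1–B2, B2–B3, B3–B4, B3–B5, B2–B6, B2–B7, B5–B8

Every bag has size at most 4, so the width is 4 − 1 = 3 and tw(G) ≤ 3. For the lower bound, the 4 vertices {0, 1, 2, 9} are pairwise adjacent, and any tree decomposition puts a clique entirely inside one bag — forcing width ≥ 3. Hence tw(G) = 3 exactly.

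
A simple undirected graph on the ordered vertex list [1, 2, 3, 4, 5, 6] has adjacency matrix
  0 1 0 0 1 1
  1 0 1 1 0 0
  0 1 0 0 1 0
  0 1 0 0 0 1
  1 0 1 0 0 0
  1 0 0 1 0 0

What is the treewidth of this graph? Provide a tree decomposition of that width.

Treewidth 2.
One optimal decomposition is:
Bags: B1 = {1, 3, 5}  B2 = {1, 2, 3}  B3 = {1, 2, 6}  B4 = {2, 4, 6}
Tree: B1–B2, B2–B3, B3–B4

Every bag has size at most 3, so the width is 3 − 1 = 2 and tw(G) ≤ 2. For the lower bound, G contains the cycle 5–3–2–1–5, so G is not a forest; only forests have treewidth ≤ 1, hence tw(G) ≥ 2. The upper and lower bounds meet at 2, so that is the treewidth.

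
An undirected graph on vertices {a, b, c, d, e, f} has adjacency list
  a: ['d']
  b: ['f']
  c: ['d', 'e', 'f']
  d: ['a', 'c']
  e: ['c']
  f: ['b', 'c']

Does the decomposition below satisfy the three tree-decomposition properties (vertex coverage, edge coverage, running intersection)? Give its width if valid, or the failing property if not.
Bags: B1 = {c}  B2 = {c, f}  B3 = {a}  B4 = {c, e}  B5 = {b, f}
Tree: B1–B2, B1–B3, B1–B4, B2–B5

A tree decomposition must satisfy three properties: every vertex lies in some bag; for every edge, both endpoints lie together in some bag; and for every vertex, the bags containing it form a connected subtree. Here vertex d appears in no bag, so the decomposition is invalid.

No — vertex d appears in no bag.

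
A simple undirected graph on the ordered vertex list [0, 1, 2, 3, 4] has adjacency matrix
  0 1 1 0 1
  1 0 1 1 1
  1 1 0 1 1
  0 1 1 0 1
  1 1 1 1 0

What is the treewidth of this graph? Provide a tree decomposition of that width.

The largest bag has 4 vertices, giving width 3; this decomposition certifies tw(G) ≤ 3. Conversely, {0, 1, 2, 4} is a clique of size 4, and the vertices of any clique must share a bag in every tree decomposition; so some bag has ≥ 4 vertices and tw(G) ≥ 3. Therefore the treewidth is 3.

Treewidth 3.
Bags: B1 = {1, 2, 3, 4}  B2 = {0, 1, 2, 4}
Tree: B1–B2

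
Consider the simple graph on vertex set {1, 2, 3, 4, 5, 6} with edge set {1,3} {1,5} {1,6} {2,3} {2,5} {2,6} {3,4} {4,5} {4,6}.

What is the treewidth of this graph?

3

A width-3 tree decomposition is:
Bags: B1 = {1, 2, 4, 5}  B2 = {1, 2, 4, 6}  B3 = {1, 2, 3, 4}
Tree: B1–B2, B2–B3
Every bag has size at most 4, so the width is 4 − 1 = 3 and tw(G) ≤ 3. For the lower bound: the 4 vertex sets {4,5}, {1,6}, {2}, {3} are disjoint, each induces a connected subgraph, and every pair is joined by at least one edge of G. Contracting each set to a single vertex therefore yields K_{4} as a minor, and since treewidth is minor-monotone, tw(G) ≥ tw(K_{4}) = 3. Hence tw(G) = 3 exactly.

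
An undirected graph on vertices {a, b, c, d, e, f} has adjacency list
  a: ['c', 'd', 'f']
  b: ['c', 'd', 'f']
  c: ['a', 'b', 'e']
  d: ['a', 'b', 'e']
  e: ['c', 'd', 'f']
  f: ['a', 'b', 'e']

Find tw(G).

A width-3 tree decomposition is:
Bags: B1 = {a, c, d, f}  B2 = {b, c, d, f}  B3 = {c, d, e, f}
Tree: B1–B2, B2–B3
Each bag holds 4 vertices, so the decomposition has width 3, which upper-bounds the treewidth. For the lower bound: the 4 vertex sets {a,c}, {b,f}, {d}, {e} are disjoint, each induces a connected subgraph, and every pair is joined by at least one edge of G. Contracting each set to a single vertex therefore yields K_{4} as a minor, and since treewidth is minor-monotone, tw(G) ≥ tw(K_{4}) = 3. Therefore the treewidth is 3.

3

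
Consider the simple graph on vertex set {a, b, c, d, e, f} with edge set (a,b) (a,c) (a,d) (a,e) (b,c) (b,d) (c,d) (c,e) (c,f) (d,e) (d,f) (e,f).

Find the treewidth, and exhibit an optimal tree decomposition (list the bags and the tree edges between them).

Treewidth 3.
One optimal decomposition is:
Bags: B1 = {c, d, e, f}  B2 = {a, c, d, e}  B3 = {a, b, c, d}
Tree: B1–B2, B2–B3

Each bag holds 4 vertices, so the decomposition has width 3, which upper-bounds the treewidth. On the other hand G contains the 4-clique {c, d, e, f}. A clique must lie in a single bag of any decomposition, so no decomposition can have width below 3. The upper and lower bounds meet at 3, so that is the treewidth.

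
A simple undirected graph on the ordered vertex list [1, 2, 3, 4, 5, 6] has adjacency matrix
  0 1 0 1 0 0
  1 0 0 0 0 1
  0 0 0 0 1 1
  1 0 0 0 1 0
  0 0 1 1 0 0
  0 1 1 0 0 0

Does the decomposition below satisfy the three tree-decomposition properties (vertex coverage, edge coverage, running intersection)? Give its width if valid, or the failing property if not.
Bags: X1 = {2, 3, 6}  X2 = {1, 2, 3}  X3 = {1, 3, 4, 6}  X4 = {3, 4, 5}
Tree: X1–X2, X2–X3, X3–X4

A tree decomposition must satisfy three properties: every vertex lies in some bag; for every edge, both endpoints lie together in some bag; and for every vertex, the bags containing it form a connected subtree. Here bags containing vertex 6 are not connected in the tree, so the decomposition is invalid.

No — bags containing vertex 6 are not connected in the tree.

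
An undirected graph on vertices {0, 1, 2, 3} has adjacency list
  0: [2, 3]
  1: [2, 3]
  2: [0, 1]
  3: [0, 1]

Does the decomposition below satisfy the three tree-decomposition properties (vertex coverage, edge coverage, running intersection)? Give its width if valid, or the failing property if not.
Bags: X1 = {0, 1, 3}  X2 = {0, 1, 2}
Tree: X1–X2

Checking the three conditions: (i) the bags cover all of {0, 1, 2, 3}; (ii) for each edge, some bag contains both endpoints; (iii) the bags containing any fixed vertex form a subtree. All hold, so the decomposition is valid with width 3 − 1 = 2.

Yes; width 2.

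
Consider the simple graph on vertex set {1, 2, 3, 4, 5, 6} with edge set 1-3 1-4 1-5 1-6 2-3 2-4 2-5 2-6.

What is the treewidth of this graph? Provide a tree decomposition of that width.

Treewidth 2.
One optimal decomposition is:
Bags: B1 = {1, 2, 3}  B2 = {1, 2, 5}  B3 = {1, 2, 4}  B4 = {1, 2, 6}
Tree: B1–B2, B2–B3, B3–B4

The largest bag has 3 vertices, giving width 2; this decomposition certifies tw(G) ≤ 2. The edges 1–3–2–5–1 form a cycle, so G is not a tree and its treewidth is at least 2. Therefore the treewidth is 2.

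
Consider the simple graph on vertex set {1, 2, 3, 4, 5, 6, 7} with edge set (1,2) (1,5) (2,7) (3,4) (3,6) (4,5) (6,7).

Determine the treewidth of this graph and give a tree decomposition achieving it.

Treewidth 2.
Bags: B1 = {1, 2, 7}  B2 = {1, 5, 7}  B3 = {4, 5, 7}  B4 = {3, 4, 7}  B5 = {3, 6, 7}
Tree: B1–B2, B2–B3, B3–B4, B4–B5

Every bag has size at most 3, so the width is 3 − 1 = 2 and tw(G) ≤ 2. Since 7–2–1–5–4–3–6–7 is a cycle in G, G is not acyclic. Forests are exactly the graphs of treewidth ≤ 1, so tw(G) ≥ 2. Therefore the treewidth is 2.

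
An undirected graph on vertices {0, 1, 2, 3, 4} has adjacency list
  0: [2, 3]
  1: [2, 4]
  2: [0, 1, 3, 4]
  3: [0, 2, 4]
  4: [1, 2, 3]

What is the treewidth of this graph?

2

A width-2 tree decomposition is:
Bags: B1 = {2, 3, 4}  B2 = {1, 2, 4}  B3 = {0, 2, 3}
Tree: B1–B2, B1–B3
The largest bag has 3 vertices, giving width 2; this decomposition certifies tw(G) ≤ 2. Conversely, {1, 2, 4} is a clique of size 3, and the vertices of any clique must share a bag in every tree decomposition; so some bag has ≥ 3 vertices and tw(G) ≥ 2. Combining the bounds, tw(G) = 2.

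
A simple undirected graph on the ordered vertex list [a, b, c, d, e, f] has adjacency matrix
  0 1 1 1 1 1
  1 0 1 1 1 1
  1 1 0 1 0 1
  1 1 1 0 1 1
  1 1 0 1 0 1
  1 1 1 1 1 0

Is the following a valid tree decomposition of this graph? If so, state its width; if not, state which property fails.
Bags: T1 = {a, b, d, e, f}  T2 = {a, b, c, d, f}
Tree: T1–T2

Yes; width 4.

Every vertex of G appears in some bag (union = {a, b, c, d, e, f}); every edge is covered by a bag; and for each vertex v the set of bags containing v is connected in the bag tree. The decomposition is therefore valid. The largest bag has 5 vertices, so the width is 4.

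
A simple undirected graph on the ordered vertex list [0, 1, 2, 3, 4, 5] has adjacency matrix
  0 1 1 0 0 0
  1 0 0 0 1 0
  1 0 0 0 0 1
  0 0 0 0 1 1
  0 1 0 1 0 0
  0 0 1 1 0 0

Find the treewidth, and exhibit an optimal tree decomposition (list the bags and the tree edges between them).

Every bag has size at most 3, so the width is 3 − 1 = 2 and tw(G) ≤ 2. The edges 4–3–5–2–0–1–4 form a cycle, so G is not a tree and its treewidth is at least 2. Combining the bounds, tw(G) = 2.

Treewidth 2.
One such decomposition:
Bags: B1 = {3, 4, 5}  B2 = {2, 4, 5}  B3 = {0, 2, 4}  B4 = {0, 1, 4}
Tree: B1–B2, B2–B3, B3–B4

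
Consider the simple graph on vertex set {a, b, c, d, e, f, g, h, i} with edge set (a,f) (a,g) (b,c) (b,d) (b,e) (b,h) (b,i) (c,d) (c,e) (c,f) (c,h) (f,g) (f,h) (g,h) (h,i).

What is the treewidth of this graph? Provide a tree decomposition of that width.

Every bag has size at most 3, so the width is 3 − 1 = 2 and tw(G) ≤ 2. Conversely, {b, c, d} is a clique of size 3, and the vertices of any clique must share a bag in every tree decomposition; so some bag has ≥ 3 vertices and tw(G) ≥ 2. Therefore the treewidth is 2.

Treewidth 2.
One optimal decomposition is:
Bags: B1 = {b, c, e}  B2 = {b, c, h}  B3 = {c, f, h}  B4 = {f, g, h}  B5 = {a, f, g}  B6 = {b, h, i}  B7 = {b, c, d}
Tree: B1–B2, B2–B3, B3–B4, B4–B5, B2–B6, B2–B7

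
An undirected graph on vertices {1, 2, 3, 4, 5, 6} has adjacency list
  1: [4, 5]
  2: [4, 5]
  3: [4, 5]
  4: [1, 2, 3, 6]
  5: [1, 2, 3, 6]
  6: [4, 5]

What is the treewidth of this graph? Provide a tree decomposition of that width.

Treewidth 2.
Bags: B1 = {4, 5, 6}  B2 = {1, 4, 5}  B3 = {3, 4, 5}  B4 = {2, 4, 5}
Tree: B1–B2, B2–B3, B3–B4

Every bag has size at most 3, so the width is 3 − 1 = 2 and tw(G) ≤ 2. The edges 5–6–4–1–5 form a cycle, so G is not a tree and its treewidth is at least 2. Hence tw(G) = 2 exactly.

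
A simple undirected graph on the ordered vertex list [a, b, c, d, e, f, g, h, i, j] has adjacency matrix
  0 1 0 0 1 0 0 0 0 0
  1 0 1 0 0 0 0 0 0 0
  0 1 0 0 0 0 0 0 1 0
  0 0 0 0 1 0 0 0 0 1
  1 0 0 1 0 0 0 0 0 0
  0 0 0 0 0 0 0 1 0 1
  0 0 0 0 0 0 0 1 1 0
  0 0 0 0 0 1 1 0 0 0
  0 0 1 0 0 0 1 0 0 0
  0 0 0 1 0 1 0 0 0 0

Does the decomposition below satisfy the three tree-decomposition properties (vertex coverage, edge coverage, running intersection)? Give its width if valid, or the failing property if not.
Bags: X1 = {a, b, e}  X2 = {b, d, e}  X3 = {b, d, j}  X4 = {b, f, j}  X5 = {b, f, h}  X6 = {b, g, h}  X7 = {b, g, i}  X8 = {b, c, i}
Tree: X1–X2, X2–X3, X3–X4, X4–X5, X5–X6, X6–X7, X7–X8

Every vertex of G appears in some bag (union = {a, b, c, d, e, f, g, h, i, j}); every edge is covered by a bag; and for each vertex v the set of bags containing v is connected in the bag tree. The decomposition is therefore valid. The largest bag has 3 vertices, so the width is 2.

Yes; width 2.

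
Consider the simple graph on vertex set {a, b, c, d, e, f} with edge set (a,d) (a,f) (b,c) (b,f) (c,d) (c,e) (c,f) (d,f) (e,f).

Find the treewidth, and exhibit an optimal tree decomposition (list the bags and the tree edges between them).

Treewidth 2.
Bags: B1 = {b, c, f}  B2 = {c, e, f}  B3 = {c, d, f}  B4 = {a, d, f}
Tree: B1–B2, B2–B3, B3–B4

The largest bag has 3 vertices, giving width 2; this decomposition certifies tw(G) ≤ 2. For the lower bound, the 3 vertices {c, d, f} are pairwise adjacent, and any tree decomposition puts a clique entirely inside one bag — forcing width ≥ 2. Hence tw(G) = 2 exactly.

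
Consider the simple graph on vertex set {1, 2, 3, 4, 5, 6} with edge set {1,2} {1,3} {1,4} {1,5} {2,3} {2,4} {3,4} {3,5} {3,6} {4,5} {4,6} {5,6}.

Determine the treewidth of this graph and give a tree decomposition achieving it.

Treewidth 3.
One such decomposition:
Bags: B1 = {1, 3, 4, 5}  B2 = {3, 4, 5, 6}  B3 = {1, 2, 3, 4}
Tree: B1–B2, B1–B3

Every bag has size at most 4, so the width is 4 − 1 = 3 and tw(G) ≤ 3. For the lower bound, the 4 vertices {1, 2, 3, 4} are pairwise adjacent, and any tree decomposition puts a clique entirely inside one bag — forcing width ≥ 3. Hence tw(G) = 3 exactly.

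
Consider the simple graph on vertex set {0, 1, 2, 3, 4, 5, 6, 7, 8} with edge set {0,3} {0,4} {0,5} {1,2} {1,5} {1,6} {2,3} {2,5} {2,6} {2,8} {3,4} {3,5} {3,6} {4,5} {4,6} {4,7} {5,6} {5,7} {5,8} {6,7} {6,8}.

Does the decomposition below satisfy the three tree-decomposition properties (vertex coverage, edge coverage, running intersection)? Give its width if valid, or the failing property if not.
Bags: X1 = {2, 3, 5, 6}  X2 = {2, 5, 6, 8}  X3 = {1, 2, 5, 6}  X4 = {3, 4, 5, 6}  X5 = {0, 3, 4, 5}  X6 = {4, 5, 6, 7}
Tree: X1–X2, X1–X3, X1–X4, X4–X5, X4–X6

Yes; width 3.

Checking the three conditions: (i) the bags cover all of {0, 1, 2, 3, 4, 5, 6, 7, 8}; (ii) for each edge, some bag contains both endpoints; (iii) the bags containing any fixed vertex form a subtree. All hold, so the decomposition is valid with width 4 − 1 = 3.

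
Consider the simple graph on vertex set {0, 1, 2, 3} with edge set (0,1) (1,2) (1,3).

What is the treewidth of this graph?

1

A width-1 tree decomposition is:
Bags: B1 = {1, 2}  B2 = {0, 1}  B3 = {1, 3}
Tree: B1–B2, B1–B3
Each bag holds 2 vertices, so the decomposition has width 1, which upper-bounds the treewidth. Any graph with an edge has treewidth ≥ 1, and G has the edge 2–1. Hence tw(G) = 1 exactly.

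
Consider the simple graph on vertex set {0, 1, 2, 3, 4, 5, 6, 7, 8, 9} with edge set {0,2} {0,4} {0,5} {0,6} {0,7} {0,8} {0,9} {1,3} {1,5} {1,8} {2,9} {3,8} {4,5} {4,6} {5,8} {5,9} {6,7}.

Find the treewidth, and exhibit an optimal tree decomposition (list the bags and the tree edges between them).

Treewidth 2.
Bags: B1 = {0, 5, 8}  B2 = {0, 4, 5}  B3 = {1, 5, 8}  B4 = {0, 5, 9}  B5 = {0, 2, 9}  B6 = {0, 4, 6}  B7 = {1, 3, 8}  B8 = {0, 6, 7}
Tree: B1–B2, B1–B3, B2–B4, B4–B5, B2–B6, B3–B7, B6–B8

The largest bag has 3 vertices, giving width 2; this decomposition certifies tw(G) ≤ 2. On the other hand G contains the 3-clique {0, 2, 9}. A clique must lie in a single bag of any decomposition, so no decomposition can have width below 2. Hence tw(G) = 2 exactly.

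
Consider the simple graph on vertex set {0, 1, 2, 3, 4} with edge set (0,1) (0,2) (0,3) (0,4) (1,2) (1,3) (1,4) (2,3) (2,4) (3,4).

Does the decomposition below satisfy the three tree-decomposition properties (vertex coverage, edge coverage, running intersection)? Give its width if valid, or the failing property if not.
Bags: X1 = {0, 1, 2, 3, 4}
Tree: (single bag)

Every vertex of G appears in some bag (union = {0, 1, 2, 3, 4}); every edge is covered by a bag; and for each vertex v the set of bags containing v is connected in the bag tree. The decomposition is therefore valid. The largest bag has 5 vertices, so the width is 4.

Yes; width 4.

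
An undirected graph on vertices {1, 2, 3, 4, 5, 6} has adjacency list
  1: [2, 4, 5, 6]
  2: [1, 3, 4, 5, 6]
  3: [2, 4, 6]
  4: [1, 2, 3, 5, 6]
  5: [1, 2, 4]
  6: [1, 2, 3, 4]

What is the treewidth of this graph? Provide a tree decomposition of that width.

The largest bag has 4 vertices, giving width 3; this decomposition certifies tw(G) ≤ 3. Conversely, {1, 2, 4, 5} is a clique of size 4, and the vertices of any clique must share a bag in every tree decomposition; so some bag has ≥ 4 vertices and tw(G) ≥ 3. The upper and lower bounds meet at 3, so that is the treewidth.

Treewidth 3.
One such decomposition:
Bags: B1 = {1, 2, 4, 5}  B2 = {1, 2, 4, 6}  B3 = {2, 3, 4, 6}
Tree: B1–B2, B2–B3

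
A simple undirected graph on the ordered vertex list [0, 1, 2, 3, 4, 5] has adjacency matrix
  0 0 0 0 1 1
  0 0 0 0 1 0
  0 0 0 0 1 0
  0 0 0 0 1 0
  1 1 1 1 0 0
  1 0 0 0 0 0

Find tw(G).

A width-1 tree decomposition is:
Bags: B1 = {2, 4}  B2 = {0, 4}  B3 = {3, 4}  B4 = {0, 5}  B5 = {1, 4}
Tree: B1–B2, B2–B3, B2–B4, B2–B5
Each bag holds 2 vertices, so the decomposition has width 1, which upper-bounds the treewidth. G has an edge, so its treewidth is at least 1. Hence tw(G) = 1 exactly.

1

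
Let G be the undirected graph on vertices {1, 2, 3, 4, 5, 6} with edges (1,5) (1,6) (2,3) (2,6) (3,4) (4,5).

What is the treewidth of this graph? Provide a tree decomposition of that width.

The largest bag has 3 vertices, giving width 2; this decomposition certifies tw(G) ≤ 2. The edges 6–2–3–4–5–1–6 form a cycle, so G is not a tree and its treewidth is at least 2. Hence tw(G) = 2 exactly.

Treewidth 2.
Bags: B1 = {2, 3, 6}  B2 = {3, 4, 6}  B3 = {4, 5, 6}  B4 = {1, 5, 6}
Tree: B1–B2, B2–B3, B3–B4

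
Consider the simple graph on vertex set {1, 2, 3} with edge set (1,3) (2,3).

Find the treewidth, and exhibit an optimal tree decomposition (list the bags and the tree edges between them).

Treewidth 1.
One optimal decomposition is:
Bags: B1 = {2, 3}  B2 = {1, 3}
Tree: B1–B2

Each bag holds 2 vertices, so the decomposition has width 1, which upper-bounds the treewidth. Since G has at least one edge (e.g. 3–2), it is not an edgeless graph, so tw(G) ≥ 1. Combining the bounds, tw(G) = 1.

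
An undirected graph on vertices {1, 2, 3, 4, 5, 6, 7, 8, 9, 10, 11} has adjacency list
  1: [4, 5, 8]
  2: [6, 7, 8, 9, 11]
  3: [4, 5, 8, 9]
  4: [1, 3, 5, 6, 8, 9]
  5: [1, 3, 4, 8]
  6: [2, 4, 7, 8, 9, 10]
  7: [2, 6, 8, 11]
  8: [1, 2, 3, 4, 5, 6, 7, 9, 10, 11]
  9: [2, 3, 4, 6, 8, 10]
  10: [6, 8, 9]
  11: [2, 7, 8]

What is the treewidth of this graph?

3

A width-3 tree decomposition is:
Bags: B1 = {2, 6, 8, 9}  B2 = {2, 6, 7, 8}  B3 = {2, 7, 8, 11}  B4 = {4, 6, 8, 9}  B5 = {6, 8, 9, 10}  B6 = {3, 4, 8, 9}  B7 = {3, 4, 5, 8}  B8 = {1, 4, 5, 8}
Tree: B1–B2, B2–B3, B1–B4, B4–B5, B4–B6, B6–B7, B7–B8
The largest bag has 4 vertices, giving width 3; this decomposition certifies tw(G) ≤ 3. Conversely, {2, 7, 8, 11} is a clique of size 4, and the vertices of any clique must share a bag in every tree decomposition; so some bag has ≥ 4 vertices and tw(G) ≥ 3. Combining the bounds, tw(G) = 3.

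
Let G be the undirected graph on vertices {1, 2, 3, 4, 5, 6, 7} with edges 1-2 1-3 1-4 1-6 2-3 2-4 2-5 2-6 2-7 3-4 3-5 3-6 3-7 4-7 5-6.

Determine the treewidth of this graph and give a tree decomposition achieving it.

Treewidth 3.
One such decomposition:
Bags: B1 = {2, 3, 4, 7}  B2 = {1, 2, 3, 4}  B3 = {1, 2, 3, 6}  B4 = {2, 3, 5, 6}
Tree: B1–B2, B2–B3, B3–B4

Every bag has size at most 4, so the width is 4 − 1 = 3 and tw(G) ≤ 3. For the lower bound, the 4 vertices {1, 2, 3, 4} are pairwise adjacent, and any tree decomposition puts a clique entirely inside one bag — forcing width ≥ 3. Therefore the treewidth is 3.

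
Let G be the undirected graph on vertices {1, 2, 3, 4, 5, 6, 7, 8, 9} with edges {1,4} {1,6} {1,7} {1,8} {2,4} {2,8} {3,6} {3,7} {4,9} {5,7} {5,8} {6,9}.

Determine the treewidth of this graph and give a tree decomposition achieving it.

Treewidth 3.
One optimal decomposition is:
Bags: B1 = {2, 4, 6, 9}  B2 = {1, 2, 4, 6}  B3 = {1, 2, 6, 8}  B4 = {1, 3, 6, 8}  B5 = {1, 3, 7, 8}  B6 = {3, 5, 7, 8}
Tree: B1–B2, B2–B3, B3–B4, B4–B5, B5–B6

Every bag has size at most 4, so the width is 4 − 1 = 3 and tw(G) ≤ 3. For the lower bound: the 4 vertex sets {2,4,9}, {6}, {1}, {3,5,7,8} are disjoint, each induces a connected subgraph, and every pair is joined by at least one edge of G. Contracting each set to a single vertex therefore yields K_{4} as a minor, and since treewidth is minor-monotone, tw(G) ≥ tw(K_{4}) = 3. Hence tw(G) = 3 exactly.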